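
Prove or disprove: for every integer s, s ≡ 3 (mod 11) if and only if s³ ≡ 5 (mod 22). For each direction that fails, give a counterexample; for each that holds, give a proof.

(→) This fails: take s = 14. Then 14 ≡ 3 (mod 11), but 14³ = 2744 ≡ 16 (mod 22), not 5.

(←) Conversely, the residues r modulo 22 with r³ ≡ 5 (mod 22) are exactly {3}, and each is ≡ 3 (mod 11).

Not equivalent: only (⇐) holds.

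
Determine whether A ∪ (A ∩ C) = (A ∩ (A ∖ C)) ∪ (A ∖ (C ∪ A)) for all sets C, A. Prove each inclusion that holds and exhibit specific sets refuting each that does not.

(⊆) fails; (⊇) holds.

Forward inclusion. This inclusion fails. Take C = {1}, A = {1}; then 1 ∈ A ∪ (A ∩ C) but 1 ∉ (A ∩ (A ∖ C)) ∪ (A ∖ (C ∪ A)).

Reverse inclusion. Let x ∈ (A ∩ (A ∖ C)) ∪ (A ∖ (C ∪ A)). Then x ∈ A and x ∉ C, from which x ∈ A ∪ (A ∩ C).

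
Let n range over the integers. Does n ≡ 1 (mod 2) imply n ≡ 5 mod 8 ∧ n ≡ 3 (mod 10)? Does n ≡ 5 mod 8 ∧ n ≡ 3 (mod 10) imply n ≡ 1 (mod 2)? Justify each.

(⇒) fails; (⇐) holds.

(→) This fails: n = 1 gives 1 ≡ 1 (mod 2) but 1 ≡ 1 (mod 8), so the conjunction on the right does not hold.

(←) Conversely, if n ≡ 5 (mod 8) and n ≡ 3 (mod 10), then by the Chinese remainder theorem n ≡ 13 (mod 40). Since 13 ≡ 1 (mod 2) and 2 ∣ 40, we get n ≡ 1 (mod 2).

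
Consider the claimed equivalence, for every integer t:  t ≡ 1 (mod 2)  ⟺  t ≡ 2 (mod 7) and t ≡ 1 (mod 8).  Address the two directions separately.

Only the reverse direction holds.

(←) If t ≡ 2 (mod 7) and t ≡ 1 (mod 8), then by the Chinese remainder theorem t ≡ 9 (mod 56). Since 9 ≡ 1 (mod 2) and 2 ∣ 56, we get t ≡ 1 (mod 2).

(→) This fails: t = 1 gives 1 ≡ 1 (mod 2) but 1 ≡ 1 (mod 7), so the conjunction on the right does not hold.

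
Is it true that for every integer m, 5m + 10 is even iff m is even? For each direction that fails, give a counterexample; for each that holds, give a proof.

(⟹) Suppose 5m + 10 is even. Since 5 is odd, 5m and m have the same parity, so 5m + 10 ≡ m + 10 (mod 2). As 10 is even, 5m + 10 is even exactly when m is even. Thus m is even.

(⟸) Conversely, suppose m is even; write m = 2j. Then 5m + 10 = 5·(2j) + 10 = 2·5j + 10, which is even.

Both directions hold.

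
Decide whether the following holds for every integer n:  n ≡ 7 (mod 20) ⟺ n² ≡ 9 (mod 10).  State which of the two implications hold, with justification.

(→) Suppose n ≡ 7 (mod 20). Then n² ≡ 7² = 49 (mod 20), and since 10 ∣ 20, also n² ≡ 9 (mod 10).

(←) This fails: take n = 3. Then 3² = 9 ≡ 9 (mod 10), yet 3 ≡ 3 (mod 20), not 7.

Only the forward direction holds.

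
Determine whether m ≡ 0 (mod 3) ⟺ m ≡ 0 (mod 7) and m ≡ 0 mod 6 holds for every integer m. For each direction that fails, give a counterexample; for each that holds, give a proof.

(⇒) fails; (⇐) holds.

Converse. If m ≡ 0 (mod 7) and m ≡ 0 (mod 6), then by the Chinese remainder theorem m ≡ 0 (mod 42). Since 0 ≡ 0 (mod 3) and 3 ∣ 42, we get m ≡ 0 (mod 3).

Forward direction. This fails: m = 33 gives 33 ≡ 0 (mod 3) but 33 ≡ 5 (mod 7), so the conjunction on the right does not hold.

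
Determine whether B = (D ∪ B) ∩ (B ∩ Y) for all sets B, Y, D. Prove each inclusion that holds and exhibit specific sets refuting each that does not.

(⊆) This inclusion fails. Take B = {1}, Y = ∅, D = ∅; then 1 ∈ B but 1 ∉ (D ∪ B) ∩ (B ∩ Y).

(⊇) Let x ∈ (D ∪ B) ∩ (B ∩ Y). Then either x ∈ B ∩ Y and x ∉ D; or x ∈ B ∩ Y ∩ D. In each case x ∈ B, so (D ∪ B) ∩ (B ∩ Y) ⊆ B.

(⊆) fails; (⊇) holds.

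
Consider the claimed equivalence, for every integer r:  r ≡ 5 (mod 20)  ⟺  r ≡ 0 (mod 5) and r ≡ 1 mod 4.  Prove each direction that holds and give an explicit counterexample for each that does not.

Equivalent; both directions hold.

(⇒) Suppose r ≡ 5 (mod 20); write r = 20j + 5. Since 5 ∣ 20, reducing mod 5 gives r ≡ 5 ≡ 0 (mod 5); since 4 ∣ 20, reducing mod 4 gives r ≡ 5 ≡ 1 (mod 4).

(⇐) Conversely, if r ≡ 0 (mod 5) and r ≡ 1 (mod 4), then by the Chinese remainder theorem r ≡ 5 (mod 20). This is exactly r ≡ 5 (mod 20).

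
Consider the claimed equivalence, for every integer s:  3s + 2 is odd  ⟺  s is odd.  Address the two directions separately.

Equivalent; both directions hold.

(⟹) Suppose 3s + 2 is odd. Since 3 is odd, 3s and s have the same parity, so 3s + 2 ≡ s + 2 (mod 2). As 2 is even, 3s + 2 is odd exactly when s is odd. Thus s is odd.

(⟸) Conversely, suppose s is odd; write s = 2j + 1. Then 3s + 2 = 3·(2j + 1) + 2 = 2·3j + 5, which is odd.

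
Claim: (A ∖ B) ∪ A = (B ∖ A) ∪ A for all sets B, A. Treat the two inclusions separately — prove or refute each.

(⊆) holds; (⊇) fails.

(⟹) Let x ∈ (A ∖ B) ∪ A. Then either x ∈ A and x ∉ B; or x ∈ B ∩ A. In each case x ∈ (B ∖ A) ∪ A, so (A ∖ B) ∪ A ⊆ (B ∖ A) ∪ A.

(⟸) This inclusion fails. Take B = {1}, A = ∅; then 1 ∈ (B ∖ A) ∪ A but 1 ∉ (A ∖ B) ∪ A.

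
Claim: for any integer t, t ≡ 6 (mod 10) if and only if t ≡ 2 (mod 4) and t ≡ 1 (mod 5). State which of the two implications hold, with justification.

(→) This fails: t = 16 gives 16 ≡ 6 (mod 10) but 16 ≡ 0 (mod 4), so the conjunction on the right does not hold.

(←) Conversely, if t ≡ 2 (mod 4) and t ≡ 1 (mod 5), then by the Chinese remainder theorem t ≡ 6 (mod 20). Since 6 ≡ 6 (mod 10) and 10 ∣ 20, we get t ≡ 6 (mod 10).

Only the reverse direction holds.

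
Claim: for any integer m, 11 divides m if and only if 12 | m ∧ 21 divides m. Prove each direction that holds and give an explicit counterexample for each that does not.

(⇒) This fails: take m = 11. Certainly 11 ∣ 11, but 12 ∤ 11.

(⇐) This fails: take m = 84. Both 12 ∣ 84 and 21 ∣ 84, yet 84 is not a multiple of 11 (since 84 = 7·11 + 7), so 11 ∤ 84.

Neither direction holds.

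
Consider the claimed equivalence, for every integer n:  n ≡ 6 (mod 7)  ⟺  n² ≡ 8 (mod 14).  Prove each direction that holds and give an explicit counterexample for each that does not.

(⇒) This fails: take n = 13. Then 13 ≡ 6 (mod 7), but 13² = 169 ≡ 1 (mod 14), not 8.

(⇐) This fails: take n = 8. Then 8² = 64 ≡ 8 (mod 14), yet 8 ≡ 1 (mod 7), not 6.

Both directions fail.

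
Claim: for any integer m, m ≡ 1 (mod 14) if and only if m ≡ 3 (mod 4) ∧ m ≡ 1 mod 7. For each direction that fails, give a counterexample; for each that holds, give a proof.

(⇒) fails; (⇐) holds.

(⟹) This fails: m = 1 gives 1 ≡ 1 (mod 14) but 1 ≡ 1 (mod 4), so the conjunction on the right does not hold.

(⟸) Conversely, if m ≡ 3 (mod 4) and m ≡ 1 (mod 7), then by the Chinese remainder theorem m ≡ 15 (mod 28). Since 15 ≡ 1 (mod 14) and 14 ∣ 28, we get m ≡ 1 (mod 14).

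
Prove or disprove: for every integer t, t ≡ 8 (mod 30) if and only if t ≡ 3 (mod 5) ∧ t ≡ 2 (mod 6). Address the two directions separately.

Both directions hold.

(⇒) Suppose t ≡ 8 (mod 30); write t = 30j + 8. Since 5 ∣ 30, reducing mod 5 gives t ≡ 8 ≡ 3 (mod 5); since 6 ∣ 30, reducing mod 6 gives t ≡ 8 ≡ 2 (mod 6).

(⇐) Conversely, if t ≡ 3 (mod 5) and t ≡ 2 (mod 6), then by the Chinese remainder theorem t ≡ 8 (mod 30). This is exactly t ≡ 8 (mod 30).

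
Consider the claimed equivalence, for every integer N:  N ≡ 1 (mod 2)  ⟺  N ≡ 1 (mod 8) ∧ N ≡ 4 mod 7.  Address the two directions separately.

Only the converse holds.

(→) This fails: N = 1 gives 1 ≡ 1 (mod 2) but 1 ≡ 1 (mod 7), so the conjunction on the right does not hold.

(←) Conversely, if N ≡ 1 (mod 8) and N ≡ 4 (mod 7), then by the Chinese remainder theorem N ≡ 25 (mod 56). Since 25 ≡ 1 (mod 2) and 2 ∣ 56, we get N ≡ 1 (mod 2).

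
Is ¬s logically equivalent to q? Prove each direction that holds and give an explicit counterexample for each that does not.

(⇒) This fails. Under q = F, s = F, the left side is true but the right side is false.

(⇐) This fails. Under q = T, s = T, the left side is false but the right side is true.

Neither direction holds.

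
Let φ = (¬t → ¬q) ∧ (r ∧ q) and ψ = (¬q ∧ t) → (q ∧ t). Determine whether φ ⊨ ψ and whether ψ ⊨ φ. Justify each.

(⟸) This fails. Under q = F, t = F, r = F, the left side is false but the right side is true.

(⟹) Assume the antecedent. If q is true, (¬q ∧ t) → (q ∧ t) reduces to true regardless of the other variables. If q is false, the antecedent cannot hold. Either way (¬q ∧ t) → (q ∧ t) holds.

Only the forward implication holds.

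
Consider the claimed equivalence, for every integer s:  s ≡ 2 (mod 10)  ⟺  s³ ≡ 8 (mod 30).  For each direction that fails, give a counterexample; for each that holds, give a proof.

Converse. The residues r modulo 30 with r³ ≡ 8 (mod 30) are exactly {2}, and each is ≡ 2 (mod 10).

Forward direction. This fails: take s = 12. Then 12 ≡ 2 (mod 10), but 12³ = 1728 ≡ 18 (mod 30), not 8.

Not equivalent: only (⇐) holds.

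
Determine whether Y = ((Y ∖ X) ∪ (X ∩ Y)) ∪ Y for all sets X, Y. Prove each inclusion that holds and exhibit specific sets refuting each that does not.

The two sets are equal.

(⊆) Let x ∈ Y. Then either x ∈ Y and x ∉ X; or x ∈ X ∩ Y. In each case x ∈ ((Y ∖ X) ∪ (X ∩ Y)) ∪ Y, so Y ⊆ ((Y ∖ X) ∪ (X ∩ Y)) ∪ Y.

(⊇) Let x ∈ ((Y ∖ X) ∪ (X ∩ Y)) ∪ Y. Then either x ∈ Y and x ∉ X; or x ∈ X ∩ Y. In each case x ∈ Y, so ((Y ∖ X) ∪ (X ∩ Y)) ∪ Y ⊆ Y.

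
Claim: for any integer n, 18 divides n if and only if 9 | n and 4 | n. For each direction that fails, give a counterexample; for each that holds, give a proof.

Forward direction. This fails: take n = 18. Certainly 18 ∣ 18, but 4 ∤ 18.

Converse. Suppose 9 ∣ n and 4 ∣ n. Any common multiple of 9 and 4 is a multiple of their lcm; here gcd(9, 4) = 1, so lcm(9, 4) = 9·4 = 36, so 36 ∣ n. Since 18 ∣ 36, it follows that 18 ∣ n.

The forward direction fails; the converse holds.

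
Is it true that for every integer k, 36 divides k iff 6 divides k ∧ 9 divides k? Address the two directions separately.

Forward direction. If 36 ∣ k, write k = 36q. Since 36 = 6·6, k = 6·(6q), so 6 ∣ k; and since 36 = 4·9, k = 9·(4q), so 9 ∣ k.

Converse. This fails: take k = 18. Both 6 ∣ 18 and 9 ∣ 18, yet 18 is not a multiple of 36 (since 18 = 0·36 + 18), so 36 ∤ 18.

Only the forward direction holds.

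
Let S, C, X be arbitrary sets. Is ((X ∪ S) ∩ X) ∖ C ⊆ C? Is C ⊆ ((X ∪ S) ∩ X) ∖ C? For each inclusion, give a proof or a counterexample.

Both inclusions fail.

Forward inclusion. This inclusion fails. Take S = ∅, C = ∅, X = {1}; then 1 ∈ ((X ∪ S) ∩ X) ∖ C but 1 ∉ C.

Reverse inclusion. This inclusion fails. Take S = ∅, C = {1}, X = ∅; then 1 ∈ C but 1 ∉ ((X ∪ S) ∩ X) ∖ C.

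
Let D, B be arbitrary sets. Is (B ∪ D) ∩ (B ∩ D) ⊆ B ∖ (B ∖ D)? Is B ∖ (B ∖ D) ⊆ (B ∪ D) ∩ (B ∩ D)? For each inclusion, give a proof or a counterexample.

The two sets are equal.

Forward inclusion. Let x ∈ (B ∪ D) ∩ (B ∩ D). Then x ∈ D ∩ B, from which x ∈ B ∖ (B ∖ D).

Reverse inclusion. Let x ∈ B ∖ (B ∖ D). Then x ∈ D ∩ B, from which x ∈ (B ∪ D) ∩ (B ∩ D).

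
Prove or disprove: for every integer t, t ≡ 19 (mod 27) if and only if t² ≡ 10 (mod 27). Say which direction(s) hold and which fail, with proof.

Only the forward direction holds.

(⟹) Suppose t ≡ 19 (mod 27). Write t = 27j + 19. Then (27j + 19)² = 729j² + 1026j + 361 = 27(27j² + 38j + 13) + 10, so t² ≡ 10 (mod 27).

(⟸) This fails: take t = 8. Then 8² = 64 ≡ 10 (mod 27), yet 8 ≡ 8 (mod 27), not 19.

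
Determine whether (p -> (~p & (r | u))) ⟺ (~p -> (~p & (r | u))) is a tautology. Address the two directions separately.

Neither implication holds.

(→) This fails. Under p = F, u = F, r = F, the left side is true but the right side is false.

(←) This fails. Under p = T, u = F, r = F, the left side is false but the right side is true.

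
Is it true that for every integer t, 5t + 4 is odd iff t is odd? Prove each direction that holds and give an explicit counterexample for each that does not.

(→) Suppose 5t + 4 is odd. Since 5 is odd, 5t and t have the same parity, so 5t + 4 ≡ t + 4 (mod 2). As 4 is even, 5t + 4 is odd exactly when t is odd. Thus t is odd.

(←) Conversely, suppose t is odd; write t = 2j + 1. Then 5t + 4 = 5·(2j + 1) + 4 = 2·5j + 9, which is odd.

Both directions hold; the statement is true.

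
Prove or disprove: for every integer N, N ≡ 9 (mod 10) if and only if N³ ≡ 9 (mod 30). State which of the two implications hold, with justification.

[⇒] This fails: take N = 19. Then 19 ≡ 9 (mod 10), but 19³ = 6859 ≡ 19 (mod 30), not 9.

[⇐] Conversely, the residues r modulo 30 with r³ ≡ 9 (mod 30) are exactly {9}, and each is ≡ 9 (mod 10).

The forward direction fails; the converse holds.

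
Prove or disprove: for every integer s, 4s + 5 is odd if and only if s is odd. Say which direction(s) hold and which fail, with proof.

(→) This fails: take s = 0. Then 4s + 5 = 5, which is odd, yet s = 0 is even, not odd.

(←) Suppose s is odd. Since 4 is even, 4s is even for every s, so 4s + 5 has the same parity as 5, which is odd. Hence 4s + 5 is odd.

(⇒) fails; (⇐) holds.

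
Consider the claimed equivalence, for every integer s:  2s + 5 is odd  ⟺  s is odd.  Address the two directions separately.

Only the reverse direction holds.

(⟹) This fails: take s = 4. Then 2s + 5 = 13, which is odd, yet s = 4 is even, not odd.

(⟸) Suppose s is odd. Since 2 is even, 2s is even for every s, so 2s + 5 has the same parity as 5, which is odd. Hence 2s + 5 is odd.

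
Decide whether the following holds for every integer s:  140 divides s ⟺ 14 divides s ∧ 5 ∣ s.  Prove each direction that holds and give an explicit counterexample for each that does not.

(⇒) If 140 ∣ s, write s = 140q. Since 140 = 10·14, s = 14·(10q), so 14 ∣ s; and since 140 = 28·5, s = 5·(28q), so 5 ∣ s.

(⇐) This fails: take s = 70. Both 14 ∣ 70 and 5 ∣ 70, yet 70 is not a multiple of 140 (since 70 = 0·140 + 70), so 140 ∤ 70.

Only the forward direction holds.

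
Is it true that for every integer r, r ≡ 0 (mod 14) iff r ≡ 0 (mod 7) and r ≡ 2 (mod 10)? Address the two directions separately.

(⇒) This fails: r = 0 gives 0 ≡ 0 (mod 14) but 0 ≡ 0 (mod 10), so the conjunction on the right does not hold.

(⇐) Conversely, if r ≡ 0 (mod 7) and r ≡ 2 (mod 10), then by the Chinese remainder theorem r ≡ 42 (mod 70). Since 42 ≡ 0 (mod 14) and 14 ∣ 70, we get r ≡ 0 (mod 14).

Only the converse holds.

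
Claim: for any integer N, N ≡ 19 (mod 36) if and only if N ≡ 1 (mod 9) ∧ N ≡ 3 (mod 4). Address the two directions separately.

(→) Suppose N ≡ 19 (mod 36); write N = 36j + 19. Since 9 ∣ 36, reducing mod 9 gives N ≡ 19 ≡ 1 (mod 9); since 4 ∣ 36, reducing mod 4 gives N ≡ 19 ≡ 3 (mod 4).

(←) Conversely, if N ≡ 1 (mod 9) and N ≡ 3 (mod 4), then by the Chinese remainder theorem N ≡ 19 (mod 36). This is exactly N ≡ 19 (mod 36).

Both directions hold.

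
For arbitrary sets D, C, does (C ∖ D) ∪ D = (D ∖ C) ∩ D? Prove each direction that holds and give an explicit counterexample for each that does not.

(⊆) fails; (⊇) holds.

Reverse inclusion. Let x ∈ (D ∖ C) ∩ D. Then x ∈ D and x ∉ C, from which x ∈ (C ∖ D) ∪ D.

Forward inclusion. This inclusion fails. Take D = ∅, C = {1}; then 1 ∈ (C ∖ D) ∪ D but 1 ∉ (D ∖ C) ∩ D.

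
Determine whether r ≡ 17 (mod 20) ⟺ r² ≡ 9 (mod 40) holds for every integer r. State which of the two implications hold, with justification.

(→) Suppose r ≡ 17 (mod 20). Working modulo 40, r ∈ {17, 37}; for each such r, r² ≡ 9 (mod 40).

(←) This fails: take r = 3. Then 3² = 9 ≡ 9 (mod 40), yet 3 ≡ 3 (mod 20), not 17.

Not equivalent: only (⇒) holds.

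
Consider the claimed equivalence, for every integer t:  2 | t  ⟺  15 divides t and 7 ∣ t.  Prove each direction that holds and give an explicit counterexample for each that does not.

Neither direction holds.

(→) This fails: take t = 2. Certainly 2 ∣ 2, but 15 ∤ 2.

(←) This fails: take t = 105. Both 15 ∣ 105 and 7 ∣ 105, yet 105 is not a multiple of 2 (since 105 = 52·2 + 1), so 2 ∤ 105.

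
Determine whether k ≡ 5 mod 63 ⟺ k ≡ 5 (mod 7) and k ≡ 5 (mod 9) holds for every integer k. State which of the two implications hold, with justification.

The biconditional holds.

Forward direction. Suppose k ≡ 5 (mod 63); write k = 63j + 5. Since 7 ∣ 63, reducing mod 7 gives k ≡ 5 (mod 7); since 9 ∣ 63, reducing mod 9 gives k ≡ 5 (mod 9).

Converse. If k ≡ 5 (mod 7) and k ≡ 5 (mod 9), then by the Chinese remainder theorem k ≡ 5 (mod 63). This is exactly k ≡ 5 (mod 63).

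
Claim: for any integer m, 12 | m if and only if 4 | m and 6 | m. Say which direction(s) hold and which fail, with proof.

(←) Suppose 4 ∣ m and 6 ∣ m. Any common multiple of 4 and 6 is a multiple of their lcm; here lcm(4, 6) = 4·6/gcd(4, 6) = 24/2 = 12, so 12 ∣ m.

(→) If 12 ∣ m, write m = 12q. Since 12 = 3·4, m = 4·(3q), so 4 ∣ m; and since 12 = 2·6, m = 6·(2q), so 6 ∣ m.

Equivalent; both directions hold.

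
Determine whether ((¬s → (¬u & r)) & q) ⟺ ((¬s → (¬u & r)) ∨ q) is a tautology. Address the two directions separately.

The forward direction holds; the converse fails.

(⇒) Assume the antecedent. If q is true, (¬s → (¬u & r)) ∨ q reduces to true regardless of the other variables. If q is false, the antecedent cannot hold. Either way (¬s → (¬u & r)) ∨ q holds.

(⇐) This fails. Under q = T, r = F, s = F, u = F, the left side is false but the right side is true.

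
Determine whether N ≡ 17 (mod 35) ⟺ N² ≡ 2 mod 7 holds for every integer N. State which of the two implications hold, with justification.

(⇒) holds; (⇐) fails.

Forward direction. Suppose N ≡ 17 (mod 35). Then N² ≡ 17² = 289 (mod 35), and since 7 ∣ 35, also N² ≡ 2 (mod 7).

Converse. This fails: take N = 3. Then 3² = 9 ≡ 2 (mod 7), yet 3 ≡ 3 (mod 35), not 17.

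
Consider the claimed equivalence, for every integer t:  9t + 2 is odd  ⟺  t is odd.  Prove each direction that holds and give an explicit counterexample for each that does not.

(←) Suppose t is odd; write t = 2j + 1. Then 9t + 2 = 9·(2j + 1) + 2 = 2·9j + 11, which is odd.

(→) Suppose 9t + 2 is odd. Since 9 is odd, 9t and t have the same parity, so 9t + 2 ≡ t + 2 (mod 2). As 2 is even, 9t + 2 is odd exactly when t is odd. Thus t is odd.

Both implications hold.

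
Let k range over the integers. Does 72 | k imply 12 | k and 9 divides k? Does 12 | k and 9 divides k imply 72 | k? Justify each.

Only the forward implication holds.

[⇐] This fails: take k = 36. Both 12 ∣ 36 and 9 ∣ 36, yet 36 is not a multiple of 72 (since 36 = 0·72 + 36), so 72 ∤ 36.

[⇒] If 72 ∣ k, write k = 72q. Since 72 = 6·12, k = 12·(6q), so 12 ∣ k; and since 72 = 8·9, k = 9·(8q), so 9 ∣ k.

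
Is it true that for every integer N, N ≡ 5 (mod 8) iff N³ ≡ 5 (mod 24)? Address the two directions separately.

(→) This fails: take N = 13. Then 13 ≡ 5 (mod 8), but 13³ = 2197 ≡ 13 (mod 24), not 5.

(←) Conversely, the residues r modulo 24 with r³ ≡ 5 (mod 24) are exactly {5}, and each is ≡ 5 (mod 8).

(⇒) fails; (⇐) holds.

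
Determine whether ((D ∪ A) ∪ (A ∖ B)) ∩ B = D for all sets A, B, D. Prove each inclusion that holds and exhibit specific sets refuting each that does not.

Forward inclusion. This inclusion fails. Take A = {1}, B = {1}, D = ∅; then 1 ∈ ((D ∪ A) ∪ (A ∖ B)) ∩ B but 1 ∉ D.

Reverse inclusion. This inclusion fails. Take A = ∅, B = ∅, D = {1}; then 1 ∈ D but 1 ∉ ((D ∪ A) ∪ (A ∖ B)) ∩ B.

Neither inclusion holds.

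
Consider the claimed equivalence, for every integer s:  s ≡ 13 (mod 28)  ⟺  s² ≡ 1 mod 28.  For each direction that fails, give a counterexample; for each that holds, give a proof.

Not equivalent: only (⇒) holds.

(→) Suppose s ≡ 13 (mod 28). Write s = 28j + 13. Then (28j + 13)² = 784j² + 728j + 169 = 28(28j² + 26j + 6) + 1, so s² ≡ 1 (mod 28).

(←) This fails: take s = 1. Then 1² = 1 ≡ 1 (mod 28), yet 1 ≡ 1 (mod 28), not 13.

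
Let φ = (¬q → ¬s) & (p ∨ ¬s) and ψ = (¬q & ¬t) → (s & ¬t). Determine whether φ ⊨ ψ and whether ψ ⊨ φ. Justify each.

Neither implication holds.

Forward direction. This fails. Under t = F, p = F, q = F, s = F, the left side is true but the right side is false.

Converse. This fails. Under t = F, p = F, q = F, s = T, the left side is false but the right side is true.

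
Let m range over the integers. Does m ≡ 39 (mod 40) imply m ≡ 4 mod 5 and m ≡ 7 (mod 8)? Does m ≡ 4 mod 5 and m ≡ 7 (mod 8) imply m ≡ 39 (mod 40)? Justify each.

The biconditional holds.

(⟹) Suppose m ≡ 39 (mod 40); write m = 40j + 39. Since 5 ∣ 40, reducing mod 5 gives m ≡ 39 ≡ 4 (mod 5); since 8 ∣ 40, reducing mod 8 gives m ≡ 39 ≡ 7 (mod 8).

(⟸) Conversely, if m ≡ 4 (mod 5) and m ≡ 7 (mod 8), then by the Chinese remainder theorem m ≡ 39 (mod 40). This is exactly m ≡ 39 (mod 40).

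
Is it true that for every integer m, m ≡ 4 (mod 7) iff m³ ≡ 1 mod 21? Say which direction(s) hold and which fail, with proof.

(⇒) fails and (⇐) fails.

(⟹) This fails: take m = 11. Then 11 ≡ 4 (mod 7), but 11³ = 1331 ≡ 8 (mod 21), not 1.

(⟸) This fails: take m = 1. Then 1³ = 1 ≡ 1 (mod 21), yet 1 ≡ 1 (mod 7), not 4.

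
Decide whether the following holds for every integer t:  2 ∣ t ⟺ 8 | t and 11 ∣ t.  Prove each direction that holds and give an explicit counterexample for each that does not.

Not equivalent: only (⇐) holds.

(⇐) Suppose 8 ∣ t and 11 ∣ t. Any common multiple of 8 and 11 is a multiple of their lcm; here gcd(8, 11) = 1, so lcm(8, 11) = 8·11 = 88, so 88 ∣ t. Since 2 ∣ 88, it follows that 2 ∣ t.

(⇒) This fails: take t = 2. Certainly 2 ∣ 2, but 8 ∤ 2.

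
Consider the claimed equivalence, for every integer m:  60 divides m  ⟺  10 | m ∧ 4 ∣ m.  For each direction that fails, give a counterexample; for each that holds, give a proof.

Not equivalent: only (⇒) holds.

(⇒) If 60 ∣ m, write m = 60q. Since 60 = 6·10, m = 10·(6q), so 10 ∣ m; and since 60 = 15·4, m = 4·(15q), so 4 ∣ m.

(⇐) This fails: take m = 20. Both 10 ∣ 20 and 4 ∣ 20, yet 20 is not a multiple of 60 (since 20 = 0·60 + 20), so 60 ∤ 20.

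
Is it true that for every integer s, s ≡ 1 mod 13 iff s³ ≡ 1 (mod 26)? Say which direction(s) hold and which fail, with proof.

(→) This fails: take s = 14. Then 14 ≡ 1 (mod 13), but 14³ = 2744 ≡ 14 (mod 26), not 1.

(←) This fails: take s = 3. Then 3³ = 27 ≡ 1 (mod 26), yet 3 ≡ 3 (mod 13), not 1.

Both directions fail.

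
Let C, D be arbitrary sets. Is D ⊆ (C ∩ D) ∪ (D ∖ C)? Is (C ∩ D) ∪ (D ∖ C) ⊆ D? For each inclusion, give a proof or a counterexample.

Both inclusions hold.

(⟹) Let x ∈ D. Then either x ∈ D and x ∉ C; or x ∈ C ∩ D. In each case x ∈ (C ∩ D) ∪ (D ∖ C), so D ⊆ (C ∩ D) ∪ (D ∖ C).

(⟸) Let x ∈ (C ∩ D) ∪ (D ∖ C). Then either x ∈ D and x ∉ C; or x ∈ C ∩ D. In each case x ∈ D, so (C ∩ D) ∪ (D ∖ C) ⊆ D.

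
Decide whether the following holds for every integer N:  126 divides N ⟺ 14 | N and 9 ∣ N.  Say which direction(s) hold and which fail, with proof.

(⟹) If 126 ∣ N, write N = 126q. Since 126 = 9·14, N = 14·(9q), so 14 ∣ N; and since 126 = 14·9, N = 9·(14q), so 9 ∣ N.

(⟸) Suppose 14 ∣ N and 9 ∣ N. Any common multiple of 14 and 9 is a multiple of their lcm; here gcd(14, 9) = 1, so lcm(14, 9) = 14·9 = 126, so 126 ∣ N.

The biconditional holds.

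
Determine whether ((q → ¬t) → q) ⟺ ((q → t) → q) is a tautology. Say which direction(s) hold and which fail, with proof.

(⇒) Assume the antecedent. If q is true, (q → t) → q reduces to true regardless of the other variables. If q is false, the antecedent cannot hold. Either way (q → t) → q holds.

(⇐) Assume the antecedent. If q is true, (q → ¬t) → q reduces to true regardless of the other variables. If q is false, the antecedent cannot hold. Either way (q → ¬t) → q holds.

Equivalent; both directions hold.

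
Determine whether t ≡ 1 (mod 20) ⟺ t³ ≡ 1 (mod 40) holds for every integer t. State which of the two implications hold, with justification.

Only the converse holds.

[⇒] This fails: take t = 21. Then 21 ≡ 1 (mod 20), but 21³ = 9261 ≡ 21 (mod 40), not 1.

[⇐] Conversely, the residues r modulo 40 with r³ ≡ 1 (mod 40) are exactly {1}, and each is ≡ 1 (mod 20).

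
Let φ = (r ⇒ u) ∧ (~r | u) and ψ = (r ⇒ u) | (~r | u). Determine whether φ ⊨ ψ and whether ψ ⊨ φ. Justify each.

Both directions hold; the statement is true.

(⟹) Assume the antecedent. If r is true, the antecedent forces (r = T, u = T), and (r ⇒ u) | (~r | u) holds there. If r is false, (r ⇒ u) | (~r | u) reduces to true regardless of the other variables. Either way (r ⇒ u) | (~r | u) holds.

(⟸) Assume the antecedent. If r is true, the antecedent forces (r = T, u = T), and (r ⇒ u) ∧ (~r | u) holds there. If r is false, (r ⇒ u) ∧ (~r | u) reduces to true regardless of the other variables. Either way (r ⇒ u) ∧ (~r | u) holds.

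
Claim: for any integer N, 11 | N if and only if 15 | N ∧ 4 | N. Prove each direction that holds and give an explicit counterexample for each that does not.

(⇒) fails and (⇐) fails.

(⇒) This fails: take N = 11. Certainly 11 ∣ 11, but 15 ∤ 11.

(⇐) This fails: take N = 60. Both 15 ∣ 60 and 4 ∣ 60, yet 60 is not a multiple of 11 (since 60 = 5·11 + 5), so 11 ∤ 60.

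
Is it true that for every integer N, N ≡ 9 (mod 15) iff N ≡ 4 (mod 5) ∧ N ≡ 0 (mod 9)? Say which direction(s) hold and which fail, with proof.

(→) This fails: N = 24 gives 24 ≡ 9 (mod 15) but 24 ≡ 6 (mod 9), so the conjunction on the right does not hold.

(←) Conversely, if N ≡ 4 (mod 5) and N ≡ 0 (mod 9), then by the Chinese remainder theorem N ≡ 9 (mod 45). Since 9 ≡ 9 (mod 15) and 15 ∣ 45, we get N ≡ 9 (mod 15).

Only the reverse direction holds.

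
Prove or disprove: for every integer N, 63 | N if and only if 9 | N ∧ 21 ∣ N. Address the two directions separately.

Both directions hold.

(⇐) Suppose 9 ∣ N and 21 ∣ N. Any common multiple of 9 and 21 is a multiple of their lcm; here lcm(9, 21) = 9·21/gcd(9, 21) = 189/3 = 63, so 63 ∣ N.

(⇒) If 63 ∣ N, write N = 63q. Since 63 = 7·9, N = 9·(7q), so 9 ∣ N; and since 63 = 3·21, N = 21·(3q), so 21 ∣ N.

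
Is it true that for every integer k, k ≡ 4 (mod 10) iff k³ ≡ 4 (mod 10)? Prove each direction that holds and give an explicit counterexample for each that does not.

Both directions hold.

(→) Suppose k ≡ 4 (mod 10). Write k = 10j + 4. Then (10j + 4)³ = 1000j³ + 1200j² + 480j + 64 = 10(100j³ + 120j² + 48j + 6) + 4, so k³ ≡ 4 (mod 10).

(←) Conversely, suppose k³ ≡ 4 (mod 10). The only residue r in {0, …, 9} with r³ ≡ 4 (mod 10) is r = 4, so k ≡ 4 (mod 10).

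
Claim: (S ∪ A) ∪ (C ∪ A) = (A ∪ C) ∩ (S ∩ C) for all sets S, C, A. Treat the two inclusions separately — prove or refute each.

(⟸) Let x ∈ (A ∪ C) ∩ (S ∩ C). Then either x ∈ S ∩ C and x ∉ A; or x ∈ S ∩ C ∩ A. In each case x ∈ (S ∪ A) ∪ (C ∪ A), so (A ∪ C) ∩ (S ∩ C) ⊆ (S ∪ A) ∪ (C ∪ A).

(⟹) This inclusion fails. Take S = {1}, C = ∅, A = ∅; then 1 ∈ (S ∪ A) ∪ (C ∪ A) but 1 ∉ (A ∪ C) ∩ (S ∩ C).

(⊆) fails; (⊇) holds.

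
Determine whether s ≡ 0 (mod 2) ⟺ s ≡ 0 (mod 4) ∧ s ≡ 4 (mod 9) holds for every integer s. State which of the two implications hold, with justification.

(⇒) fails; (⇐) holds.

(⇐) If s ≡ 0 (mod 4) and s ≡ 4 (mod 9), then by the Chinese remainder theorem s ≡ 4 (mod 36). Since 4 ≡ 0 (mod 2) and 2 ∣ 36, we get s ≡ 0 (mod 2).

(⇒) This fails: s = 0 gives 0 ≡ 0 (mod 2) but 0 ≡ 0 (mod 9), so the conjunction on the right does not hold.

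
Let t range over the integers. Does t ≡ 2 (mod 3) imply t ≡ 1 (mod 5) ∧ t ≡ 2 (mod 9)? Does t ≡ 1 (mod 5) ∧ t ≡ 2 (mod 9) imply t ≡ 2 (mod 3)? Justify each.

(⇐) If t ≡ 1 (mod 5) and t ≡ 2 (mod 9), then by the Chinese remainder theorem t ≡ 11 (mod 45). Since 11 ≡ 2 (mod 3) and 3 ∣ 45, we get t ≡ 2 (mod 3).

(⇒) This fails: t = 32 gives 32 ≡ 2 (mod 3) but 32 ≡ 2 (mod 5), so the conjunction on the right does not hold.

Only the converse holds.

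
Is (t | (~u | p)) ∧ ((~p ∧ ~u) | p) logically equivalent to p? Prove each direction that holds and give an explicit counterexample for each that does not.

(←) Assume the antecedent. If t is true, the antecedent forces (t = T, u = F, p = T) or (t = T, u = T, p = T), and the consequent holds there. If t is false, the antecedent forces (t = F, u = F, p = T) or (t = F, u = T, p = T), and the consequent holds there. Either way the consequent holds.

(→) This fails. Under t = F, u = F, p = F, the left side is true but the right side is false.

(⇒) fails; (⇐) holds.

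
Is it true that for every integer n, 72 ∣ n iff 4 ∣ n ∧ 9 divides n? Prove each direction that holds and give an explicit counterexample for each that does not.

Only the forward implication holds.

Forward direction. If 72 ∣ n, write n = 72q. Since 72 = 18·4, n = 4·(18q), so 4 ∣ n; and since 72 = 8·9, n = 9·(8q), so 9 ∣ n.

Converse. This fails: take n = 36. Both 4 ∣ 36 and 9 ∣ 36, yet 36 is not a multiple of 72 (since 36 = 0·72 + 36), so 72 ∤ 36.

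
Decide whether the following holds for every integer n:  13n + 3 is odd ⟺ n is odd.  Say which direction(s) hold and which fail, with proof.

(⇒) fails and (⇐) fails.

(→) This fails: n = 0 gives 13n + 3 = 3, which is odd, but 0 is even, not odd.

(←) This also fails: n = 5 is odd, but 13n + 3 = 68 is even, not odd.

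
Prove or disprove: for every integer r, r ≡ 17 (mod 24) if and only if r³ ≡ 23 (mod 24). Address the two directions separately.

Neither direction holds.

(⇒) This fails: take r = 17. Then 17 ≡ 17 (mod 24), but 17³ = 4913 ≡ 17 (mod 24), not 23.

(⇐) This fails: take r = 23. Then 23³ = 12167 ≡ 23 (mod 24), yet 23 ≡ 23 (mod 24), not 17.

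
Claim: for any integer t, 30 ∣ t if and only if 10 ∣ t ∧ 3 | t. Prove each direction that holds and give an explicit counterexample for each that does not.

(⇒) If 30 ∣ t, write t = 30q. Since 30 = 3·10, t = 10·(3q), so 10 ∣ t; and since 30 = 10·3, t = 3·(10q), so 3 ∣ t.

(⇐) Suppose 10 ∣ t and 3 ∣ t. Any common multiple of 10 and 3 is a multiple of their lcm; here gcd(10, 3) = 1, so lcm(10, 3) = 10·3 = 30, so 30 ∣ t.

Both directions hold; the statement is true.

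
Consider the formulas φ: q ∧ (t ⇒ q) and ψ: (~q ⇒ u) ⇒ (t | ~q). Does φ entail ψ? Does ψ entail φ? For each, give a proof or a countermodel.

Neither implication holds.

[⇒] This fails. Under q = T, u = F, t = F, the left side is true but the right side is false.

[⇐] This fails. Under q = F, u = F, t = F, the left side is false but the right side is true.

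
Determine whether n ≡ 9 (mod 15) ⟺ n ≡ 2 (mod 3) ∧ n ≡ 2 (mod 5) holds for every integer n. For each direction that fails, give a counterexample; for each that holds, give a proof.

(⇒) fails and (⇐) fails.

(→) This fails: n = 9 gives 9 ≡ 9 (mod 15) but 9 ≡ 0 (mod 3), so the conjunction on the right does not hold.

(←) This fails: n = 2 satisfies both congruences on the right (2 ≡ 2 mod 3 and 2 ≡ 2 mod 5) yet 2 ≡ 2 (mod 15), not 9.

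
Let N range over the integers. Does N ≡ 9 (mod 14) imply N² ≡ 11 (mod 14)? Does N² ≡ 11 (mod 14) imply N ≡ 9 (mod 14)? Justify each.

Only the forward direction holds.

(→) Suppose N ≡ 9 (mod 14). Write N = 14j + 9. Then (14j + 9)² = 196j² + 252j + 81 = 14(14j² + 18j + 5) + 11, so N² ≡ 11 (mod 14).

(←) This fails: take N = 5. Then 5² = 25 ≡ 11 (mod 14), yet 5 ≡ 5 (mod 14), not 9.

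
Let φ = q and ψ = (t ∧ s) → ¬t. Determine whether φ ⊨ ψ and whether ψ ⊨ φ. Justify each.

(⟹) This fails. Under q = T, t = T, s = T, the left side is true but the right side is false.

(⟸) This fails. Under q = F, t = F, s = F, the left side is false but the right side is true.

(⇒) fails and (⇐) fails.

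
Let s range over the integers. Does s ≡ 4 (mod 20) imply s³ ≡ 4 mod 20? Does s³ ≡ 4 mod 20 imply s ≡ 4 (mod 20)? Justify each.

Converse. This fails: take s = 14. Then 14³ = 2744 ≡ 4 (mod 20), yet 14 ≡ 14 (mod 20), not 4.

Forward direction. Suppose s ≡ 4 (mod 20). Write s = 20j + 4. Then (20j + 4)³ = 8000j³ + 4800j² + 960j + 64 = 20(400j³ + 240j² + 48j + 3) + 4, so s³ ≡ 4 (mod 20).

Not equivalent: only (⇒) holds.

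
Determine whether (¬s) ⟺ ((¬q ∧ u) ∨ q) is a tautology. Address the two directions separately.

(⇒) fails and (⇐) fails.

(→) This fails. Under u = F, s = F, q = F, the left side is true but the right side is false.

(←) This fails. Under u = T, s = T, q = F, the left side is false but the right side is true.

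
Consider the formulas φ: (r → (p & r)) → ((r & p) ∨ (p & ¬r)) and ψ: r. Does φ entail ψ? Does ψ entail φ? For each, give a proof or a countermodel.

[⇐] Assume the antecedent. If p is true, the consequent reduces to true regardless of the other variables. If p is false, the antecedent forces (p = F, r = T), and the consequent holds there. Either way the consequent holds.

[⇒] This fails. Under p = T, r = F, the left side is true but the right side is false.

The forward direction fails; the converse holds.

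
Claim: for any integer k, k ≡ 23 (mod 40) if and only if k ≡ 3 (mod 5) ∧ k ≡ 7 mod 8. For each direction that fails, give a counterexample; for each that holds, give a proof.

Equivalent; both directions hold.

(⇐) If k ≡ 3 (mod 5) and k ≡ 7 (mod 8), then by the Chinese remainder theorem k ≡ 23 (mod 40). This is exactly k ≡ 23 (mod 40).

(⇒) Suppose k ≡ 23 (mod 40); write k = 40j + 23. Since 5 ∣ 40, reducing mod 5 gives k ≡ 23 ≡ 3 (mod 5); since 8 ∣ 40, reducing mod 8 gives k ≡ 23 ≡ 7 (mod 8).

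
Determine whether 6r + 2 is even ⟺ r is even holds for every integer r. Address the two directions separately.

Forward direction. This fails: take r = 7. Then 6r + 2 = 44, which is even, yet r = 7 is odd, not even.

Converse. Suppose r is even. Since 6 is even, 6r is even for every r, so 6r + 2 has the same parity as 2, which is even. Hence 6r + 2 is even.

The forward direction fails; the converse holds.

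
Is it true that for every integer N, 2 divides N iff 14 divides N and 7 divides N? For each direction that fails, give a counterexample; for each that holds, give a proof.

(⇒) This fails: take N = 2. Certainly 2 ∣ 2, but 14 ∤ 2.

(⇐) Suppose 14 ∣ N and 7 ∣ N. Any common multiple of 14 and 7 is a multiple of their lcm; here lcm(14, 7) = 14·7/gcd(14, 7) = 98/7 = 14, so 14 ∣ N. Since 2 ∣ 14, it follows that 2 ∣ N.

Only the converse holds.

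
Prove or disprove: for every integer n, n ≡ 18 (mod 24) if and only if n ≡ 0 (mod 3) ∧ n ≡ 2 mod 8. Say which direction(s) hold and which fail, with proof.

The biconditional holds.

(⇒) Suppose n ≡ 18 (mod 24); write n = 24j + 18. Since 3 ∣ 24, reducing mod 3 gives n ≡ 18 ≡ 0 (mod 3); since 8 ∣ 24, reducing mod 8 gives n ≡ 18 ≡ 2 (mod 8).

(⇐) Conversely, if n ≡ 0 (mod 3) and n ≡ 2 (mod 8), then by the Chinese remainder theorem n ≡ 18 (mod 24). This is exactly n ≡ 18 (mod 24).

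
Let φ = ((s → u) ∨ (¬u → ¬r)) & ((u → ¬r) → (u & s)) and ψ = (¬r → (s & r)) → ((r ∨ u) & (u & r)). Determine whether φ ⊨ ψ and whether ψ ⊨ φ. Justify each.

(⇒) holds; (⇐) fails.

[⇒] Assume the antecedent. If r is true, the antecedent forces (r = T, s = F, u = T) or (r = T, s = T, u = T), and the consequent holds there. If r is false, the consequent reduces to true regardless of the other variables. Either way the consequent holds.

[⇐] This fails. Under r = F, s = F, u = F, the left side is false but the right side is true.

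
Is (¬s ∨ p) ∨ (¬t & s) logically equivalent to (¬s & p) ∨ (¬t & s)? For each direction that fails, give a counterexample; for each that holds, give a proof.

[⇐] Assume the antecedent. If t is true, the antecedent forces (t = T, p = T, s = F), and (¬s ∨ p) ∨ (¬t & s) holds there. If t is false, (¬s ∨ p) ∨ (¬t & s) reduces to true regardless of the other variables. Either way (¬s ∨ p) ∨ (¬t & s) holds.

[⇒] This fails. Under t = F, p = F, s = F, the left side is true but the right side is false.

The forward direction fails; the converse holds.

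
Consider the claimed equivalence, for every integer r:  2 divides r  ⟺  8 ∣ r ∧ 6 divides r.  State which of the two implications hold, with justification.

Converse. Suppose 8 ∣ r and 6 ∣ r. Any common multiple of 8 and 6 is a multiple of their lcm; here lcm(8, 6) = 8·6/gcd(8, 6) = 48/2 = 24, so 24 ∣ r. Since 2 ∣ 24, it follows that 2 ∣ r.

Forward direction. This fails: take r = 2. Certainly 2 ∣ 2, but 8 ∤ 2.

Only the converse holds.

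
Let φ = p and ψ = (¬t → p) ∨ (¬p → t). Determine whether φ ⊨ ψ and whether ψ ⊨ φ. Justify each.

Only the forward direction holds.

(⟹) Assume the antecedent. If p is true, (¬t → p) ∨ (¬p → t) reduces to true regardless of the other variables. If p is false, the antecedent cannot hold. Either way (¬t → p) ∨ (¬p → t) holds.

(⟸) This fails. Under p = F, t = T, the left side is false but the right side is true.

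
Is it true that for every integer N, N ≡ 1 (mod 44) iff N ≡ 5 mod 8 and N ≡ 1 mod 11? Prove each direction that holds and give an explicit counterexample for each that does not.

[⇒] This fails: N = 1 gives 1 ≡ 1 (mod 44) but 1 ≡ 1 (mod 8), so the conjunction on the right does not hold.

[⇐] Conversely, if N ≡ 5 (mod 8) and N ≡ 1 (mod 11), then by the Chinese remainder theorem N ≡ 45 (mod 88). Since 45 ≡ 1 (mod 44) and 44 ∣ 88, we get N ≡ 1 (mod 44).

(⇒) fails; (⇐) holds.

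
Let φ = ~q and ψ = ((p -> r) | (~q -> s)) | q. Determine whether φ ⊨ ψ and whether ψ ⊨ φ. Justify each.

Both directions fail.

[⇒] This fails. Under r = F, s = F, p = T, q = F, the left side is true but the right side is false.

[⇐] This fails. Under r = F, s = F, p = F, q = T, the left side is false but the right side is true.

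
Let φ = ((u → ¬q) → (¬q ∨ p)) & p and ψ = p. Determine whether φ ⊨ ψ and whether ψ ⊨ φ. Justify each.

Both directions hold.

(→) Assume the antecedent. If p is true, p reduces to true regardless of the other variables. If p is false, the antecedent cannot hold. Either way p holds.

(←) Assume the antecedent. If p is true, ((u → ¬q) → (¬q ∨ p)) & p reduces to true regardless of the other variables. If p is false, the antecedent cannot hold. Either way ((u → ¬q) → (¬q ∨ p)) & p holds.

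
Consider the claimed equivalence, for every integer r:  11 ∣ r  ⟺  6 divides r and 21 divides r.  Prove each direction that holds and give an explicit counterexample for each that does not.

(→) This fails: take r = 11. Certainly 11 ∣ 11, but 6 ∤ 11.

(←) This fails: take r = 42. Both 6 ∣ 42 and 21 ∣ 42, yet 42 is not a multiple of 11 (since 42 = 3·11 + 9), so 11 ∤ 42.

Neither implication holds.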